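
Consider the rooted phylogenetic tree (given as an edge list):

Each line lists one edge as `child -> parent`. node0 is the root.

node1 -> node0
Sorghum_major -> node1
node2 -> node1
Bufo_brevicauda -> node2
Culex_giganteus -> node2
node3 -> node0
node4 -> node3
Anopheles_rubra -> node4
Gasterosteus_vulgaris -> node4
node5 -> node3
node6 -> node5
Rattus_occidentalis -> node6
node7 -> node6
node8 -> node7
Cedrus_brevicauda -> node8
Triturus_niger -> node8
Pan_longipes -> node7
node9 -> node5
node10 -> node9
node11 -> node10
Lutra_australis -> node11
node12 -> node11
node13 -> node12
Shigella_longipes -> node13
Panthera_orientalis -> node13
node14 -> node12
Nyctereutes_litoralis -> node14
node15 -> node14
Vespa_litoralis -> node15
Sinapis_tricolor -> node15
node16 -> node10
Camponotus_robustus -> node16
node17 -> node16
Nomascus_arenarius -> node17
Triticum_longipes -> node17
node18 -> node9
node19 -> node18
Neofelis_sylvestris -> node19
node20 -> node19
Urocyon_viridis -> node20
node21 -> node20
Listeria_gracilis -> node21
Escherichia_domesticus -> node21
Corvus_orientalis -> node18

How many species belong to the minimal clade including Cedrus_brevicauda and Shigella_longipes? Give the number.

The MRCA of Cedrus_brevicauda and Shigella_longipes is the node subtending ((Rattus_occidentalis,((Cedrus_brevicauda,Triturus_niger),Pan_longipes)),(((Lutra_australis,((Shigella_longipes,Panthera_orientalis),(Nyctereutes_litoralis,(Vespa_litoralis,Sinapis_tricolor)))),(Camponotus_robustus,(Nomascus_arenarius,Triticum_longipes))),((Neofelis_sylvestris,(Urocyon_viridis,(Listeria_gracilis,Escherichia_domesticus))),Corvus_orientalis))).
That clade contains 18 terminal taxa: Camponotus_robustus, Cedrus_brevicauda, Corvus_orientalis, Escherichia_domesticus, Listeria_gracilis, Lutra_australis, Neofelis_sylvestris, Nomascus_arenarius, Nyctereutes_litoralis, Pan_longipes, Panthera_orientalis, Rattus_occidentalis, Shigella_longipes, Sinapis_tricolor, Triticum_longipes, Triturus_niger, Urocyon_viridis, Vespa_litoralis.

18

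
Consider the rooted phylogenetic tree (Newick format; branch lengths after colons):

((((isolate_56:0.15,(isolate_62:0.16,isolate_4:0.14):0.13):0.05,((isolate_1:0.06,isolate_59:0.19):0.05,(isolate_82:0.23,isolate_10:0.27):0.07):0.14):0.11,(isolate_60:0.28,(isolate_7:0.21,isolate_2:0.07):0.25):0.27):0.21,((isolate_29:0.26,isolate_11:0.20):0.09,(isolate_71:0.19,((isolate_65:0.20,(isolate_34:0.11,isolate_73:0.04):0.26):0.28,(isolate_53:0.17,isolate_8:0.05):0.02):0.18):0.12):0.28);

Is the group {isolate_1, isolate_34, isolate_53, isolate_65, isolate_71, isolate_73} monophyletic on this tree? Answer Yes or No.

No

The MRCA of the listed taxa is the root, so the smallest clade containing them is the whole tree.
That clade also contains isolate_10, isolate_11, isolate_2, isolate_29, isolate_4, isolate_56, isolate_59, isolate_60, isolate_62, isolate_7, isolate_8, isolate_82, which are not in the proposed group, so the group is not monophyletic.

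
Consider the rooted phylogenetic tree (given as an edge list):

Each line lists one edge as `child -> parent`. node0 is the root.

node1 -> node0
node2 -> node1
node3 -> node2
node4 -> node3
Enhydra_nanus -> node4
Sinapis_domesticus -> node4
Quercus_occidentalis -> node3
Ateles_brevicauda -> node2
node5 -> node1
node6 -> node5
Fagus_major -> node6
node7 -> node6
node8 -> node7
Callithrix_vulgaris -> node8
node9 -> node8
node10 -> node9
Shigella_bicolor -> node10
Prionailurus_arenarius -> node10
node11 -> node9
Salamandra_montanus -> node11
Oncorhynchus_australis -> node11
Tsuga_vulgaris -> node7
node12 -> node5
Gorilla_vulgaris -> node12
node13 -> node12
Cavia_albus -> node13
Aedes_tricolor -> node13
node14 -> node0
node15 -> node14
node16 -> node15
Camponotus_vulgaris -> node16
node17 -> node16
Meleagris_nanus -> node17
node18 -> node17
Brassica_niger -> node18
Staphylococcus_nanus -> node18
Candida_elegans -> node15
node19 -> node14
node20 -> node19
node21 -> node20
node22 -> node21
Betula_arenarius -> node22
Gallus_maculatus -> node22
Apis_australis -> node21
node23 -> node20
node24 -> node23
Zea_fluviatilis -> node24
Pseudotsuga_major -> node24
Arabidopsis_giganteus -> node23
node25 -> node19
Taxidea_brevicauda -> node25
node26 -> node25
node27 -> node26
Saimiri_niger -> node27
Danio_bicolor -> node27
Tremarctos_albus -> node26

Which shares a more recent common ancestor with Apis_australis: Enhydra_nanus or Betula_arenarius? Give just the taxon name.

Betula_arenarius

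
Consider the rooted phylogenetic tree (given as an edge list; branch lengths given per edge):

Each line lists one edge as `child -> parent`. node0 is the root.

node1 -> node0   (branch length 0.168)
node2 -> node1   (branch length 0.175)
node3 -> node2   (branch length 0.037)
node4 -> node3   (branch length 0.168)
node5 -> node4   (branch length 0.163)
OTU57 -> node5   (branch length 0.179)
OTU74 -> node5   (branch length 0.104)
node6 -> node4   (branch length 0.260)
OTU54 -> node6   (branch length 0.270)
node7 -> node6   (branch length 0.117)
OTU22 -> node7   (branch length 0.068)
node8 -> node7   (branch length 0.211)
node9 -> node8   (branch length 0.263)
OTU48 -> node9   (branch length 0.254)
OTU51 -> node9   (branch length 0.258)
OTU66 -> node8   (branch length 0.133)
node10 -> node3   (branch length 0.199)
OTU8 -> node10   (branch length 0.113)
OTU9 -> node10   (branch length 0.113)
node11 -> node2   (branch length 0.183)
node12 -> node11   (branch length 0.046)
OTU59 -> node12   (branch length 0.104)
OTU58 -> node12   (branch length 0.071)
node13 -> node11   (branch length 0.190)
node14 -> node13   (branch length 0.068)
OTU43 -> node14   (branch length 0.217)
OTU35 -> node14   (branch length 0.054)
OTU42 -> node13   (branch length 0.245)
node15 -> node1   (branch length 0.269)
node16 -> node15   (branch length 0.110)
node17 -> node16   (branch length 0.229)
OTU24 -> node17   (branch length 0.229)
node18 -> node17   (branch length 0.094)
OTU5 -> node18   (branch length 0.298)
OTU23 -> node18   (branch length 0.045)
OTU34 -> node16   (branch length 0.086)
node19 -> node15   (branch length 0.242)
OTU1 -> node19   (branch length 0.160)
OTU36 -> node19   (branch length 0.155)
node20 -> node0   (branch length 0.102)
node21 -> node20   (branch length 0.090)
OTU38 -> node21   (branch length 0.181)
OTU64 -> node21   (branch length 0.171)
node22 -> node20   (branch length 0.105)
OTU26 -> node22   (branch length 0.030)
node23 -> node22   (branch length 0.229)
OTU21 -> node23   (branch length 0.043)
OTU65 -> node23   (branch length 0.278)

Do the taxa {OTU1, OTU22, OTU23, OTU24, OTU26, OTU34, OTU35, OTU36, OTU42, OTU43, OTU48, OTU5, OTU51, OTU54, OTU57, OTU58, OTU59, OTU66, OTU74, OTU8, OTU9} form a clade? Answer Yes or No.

The MRCA of the listed taxa is the root, so the smallest clade containing them is the whole tree.
That clade also contains OTU21, OTU38, OTU64, OTU65, which are not in the proposed group, so the group is not monophyletic.

No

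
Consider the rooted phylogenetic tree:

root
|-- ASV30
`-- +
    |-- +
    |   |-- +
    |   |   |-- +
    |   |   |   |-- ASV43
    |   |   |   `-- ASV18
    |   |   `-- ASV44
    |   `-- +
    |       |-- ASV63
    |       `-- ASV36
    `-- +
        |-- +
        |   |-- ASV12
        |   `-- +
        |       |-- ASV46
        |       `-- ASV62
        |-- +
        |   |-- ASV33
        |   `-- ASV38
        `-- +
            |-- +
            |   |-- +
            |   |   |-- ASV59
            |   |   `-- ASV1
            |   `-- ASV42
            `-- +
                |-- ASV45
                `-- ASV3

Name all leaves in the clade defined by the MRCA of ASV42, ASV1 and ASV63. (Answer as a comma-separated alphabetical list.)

ASV1, ASV12, ASV18, ASV3, ASV33, ASV36, ASV38, ASV42, ASV43, ASV44, ASV45, ASV46, ASV59, ASV62, ASV63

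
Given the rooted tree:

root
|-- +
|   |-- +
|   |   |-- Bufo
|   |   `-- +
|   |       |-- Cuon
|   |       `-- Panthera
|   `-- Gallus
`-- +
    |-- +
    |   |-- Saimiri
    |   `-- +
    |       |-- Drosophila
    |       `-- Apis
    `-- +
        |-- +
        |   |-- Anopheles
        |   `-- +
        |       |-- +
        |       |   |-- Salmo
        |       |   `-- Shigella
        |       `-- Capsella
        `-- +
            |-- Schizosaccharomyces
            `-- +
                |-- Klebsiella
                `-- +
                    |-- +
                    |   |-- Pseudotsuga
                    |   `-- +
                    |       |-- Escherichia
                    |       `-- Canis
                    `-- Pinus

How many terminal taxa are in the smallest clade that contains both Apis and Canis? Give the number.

The MRCA of Apis and Canis is the node subtending ((Saimiri,(Drosophila,Apis)),((Anopheles,((Salmo,Shigella),Capsella)),(Schizosaccharomyces,(Klebsiella,((Pseudotsuga,(Escherichia,Canis)),Pinus))))).
That clade contains 13 terminal taxa: Anopheles, Apis, Canis, Capsella, Drosophila, Escherichia, Klebsiella, Pinus, Pseudotsuga, Saimiri, Salmo, Schizosaccharomyces, Shigella.

13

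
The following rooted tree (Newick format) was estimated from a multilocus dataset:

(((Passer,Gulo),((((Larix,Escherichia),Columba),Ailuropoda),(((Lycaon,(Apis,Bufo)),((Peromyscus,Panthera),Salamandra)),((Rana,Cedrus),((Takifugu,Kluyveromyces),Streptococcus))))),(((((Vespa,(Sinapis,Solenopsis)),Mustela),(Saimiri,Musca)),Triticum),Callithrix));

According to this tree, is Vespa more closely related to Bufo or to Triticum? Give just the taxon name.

Triticum

The MRCA of Vespa and Triticum subtends ((((Vespa,(Sinapis,Solenopsis)),Mustela),(Saimiri,Musca)),Triticum) (7 taxa).
The MRCA of Vespa and Bufo is the root, subtending the entire tree (25 taxa).
The first is nested inside the second, so Vespa shares a more recent common ancestor with Triticum.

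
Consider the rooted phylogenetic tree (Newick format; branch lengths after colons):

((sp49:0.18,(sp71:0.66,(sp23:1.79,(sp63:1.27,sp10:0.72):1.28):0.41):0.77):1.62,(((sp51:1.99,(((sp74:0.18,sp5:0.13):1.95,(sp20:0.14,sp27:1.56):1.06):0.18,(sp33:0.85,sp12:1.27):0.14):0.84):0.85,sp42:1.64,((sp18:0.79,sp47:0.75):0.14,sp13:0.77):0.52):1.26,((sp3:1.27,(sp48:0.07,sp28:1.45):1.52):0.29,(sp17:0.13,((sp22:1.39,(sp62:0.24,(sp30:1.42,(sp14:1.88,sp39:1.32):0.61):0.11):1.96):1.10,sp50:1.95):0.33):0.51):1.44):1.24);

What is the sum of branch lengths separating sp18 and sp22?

The path runs sp18 → … → MRCA → … → sp22; the MRCA is the node subtending (((sp51,(((sp74,sp5),(sp20,sp27)),(sp33,sp12))),sp42,((sp18,sp47),sp13)),((sp3,(sp48,sp28)),(sp17,((sp22,(sp62,(sp30,(sp14,sp39)))),sp50)))).
Branch lengths along that path: 0.79 + 0.14 + 0.52 + 1.26 + 1.44 + 0.51 + 0.33 + 1.10 + 1.39 = 7.48.

7.48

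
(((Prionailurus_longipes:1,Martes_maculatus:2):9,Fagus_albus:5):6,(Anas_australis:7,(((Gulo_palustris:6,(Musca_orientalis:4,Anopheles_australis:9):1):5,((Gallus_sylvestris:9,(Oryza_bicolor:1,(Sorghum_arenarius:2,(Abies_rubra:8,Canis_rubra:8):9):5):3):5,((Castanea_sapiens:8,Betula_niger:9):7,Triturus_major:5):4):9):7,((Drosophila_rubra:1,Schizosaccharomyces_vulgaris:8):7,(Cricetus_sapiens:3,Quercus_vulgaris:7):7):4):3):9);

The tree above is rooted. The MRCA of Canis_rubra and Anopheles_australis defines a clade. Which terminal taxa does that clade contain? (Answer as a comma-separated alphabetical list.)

Abies_rubra, Anopheles_australis, Betula_niger, Canis_rubra, Castanea_sapiens, Gallus_sylvestris, Gulo_palustris, Musca_orientalis, Oryza_bicolor, Sorghum_arenarius, Triturus_major

Tracing Canis_rubra: it sits inside (Abies_rubra,Canis_rubra).
Tracing Anopheles_australis: it sits inside (Musca_orientalis,Anopheles_australis).
The smallest clade enclosing both is ((Gulo_palustris,(Musca_orientalis,Anopheles_australis)),((Gallus_sylvestris,(Oryza_bicolor,(Sorghum_arenarius,(Abies_rubra,Canis_rubra)))),((Castanea_sapiens,Betula_niger),Triturus_major))); the answer is its 11 terminal taxa in alphabetical order.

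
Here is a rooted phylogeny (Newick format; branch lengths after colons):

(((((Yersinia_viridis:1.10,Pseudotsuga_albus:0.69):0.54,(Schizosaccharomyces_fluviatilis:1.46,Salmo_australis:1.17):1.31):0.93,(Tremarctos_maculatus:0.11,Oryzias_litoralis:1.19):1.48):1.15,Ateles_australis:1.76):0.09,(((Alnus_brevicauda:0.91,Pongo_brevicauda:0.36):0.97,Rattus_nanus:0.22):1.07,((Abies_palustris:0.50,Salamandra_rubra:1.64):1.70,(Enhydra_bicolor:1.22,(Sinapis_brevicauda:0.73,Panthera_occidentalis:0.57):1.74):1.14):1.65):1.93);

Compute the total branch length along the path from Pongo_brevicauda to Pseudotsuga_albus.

The path runs Pongo_brevicauda → … → MRCA → … → Pseudotsuga_albus; the MRCA is the root of the tree.
Branch lengths along that path: 0.36 + 0.97 + 1.07 + 1.93 + 0.09 + 1.15 + 0.93 + 0.54 + 0.69 = 7.73.

7.73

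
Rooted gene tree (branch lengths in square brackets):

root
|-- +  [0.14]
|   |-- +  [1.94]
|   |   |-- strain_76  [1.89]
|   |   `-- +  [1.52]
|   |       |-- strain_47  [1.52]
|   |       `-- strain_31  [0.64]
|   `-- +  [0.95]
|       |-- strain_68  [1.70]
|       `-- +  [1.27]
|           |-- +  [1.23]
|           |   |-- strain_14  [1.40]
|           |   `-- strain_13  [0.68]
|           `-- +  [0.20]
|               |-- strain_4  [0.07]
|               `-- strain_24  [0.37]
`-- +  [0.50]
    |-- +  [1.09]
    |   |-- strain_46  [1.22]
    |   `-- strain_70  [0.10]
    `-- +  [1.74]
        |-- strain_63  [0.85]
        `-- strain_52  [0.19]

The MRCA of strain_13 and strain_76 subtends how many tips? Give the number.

The MRCA of strain_13 and strain_76 is the node subtending ((strain_76,(strain_47,strain_31)),(strain_68,((strain_14,strain_13),(strain_4,strain_24)))).
That clade contains 8 terminal taxa: strain_13, strain_14, strain_24, strain_31, strain_4, strain_47, strain_68, strain_76.

8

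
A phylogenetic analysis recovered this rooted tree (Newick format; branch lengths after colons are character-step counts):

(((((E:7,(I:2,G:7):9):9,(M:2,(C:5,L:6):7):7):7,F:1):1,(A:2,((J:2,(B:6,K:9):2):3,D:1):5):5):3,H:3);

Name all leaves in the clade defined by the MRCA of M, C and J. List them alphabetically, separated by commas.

Tracing M: it sits inside (M,(C,L)).
Tracing C: it sits inside (C,L).
Tracing J: it sits inside (J,(B,K)).
The smallest clade enclosing all 3 is ((((E,(I,G)),(M,(C,L))),F),(A,((J,(B,K)),D))); the answer is its 12 terminal taxa in alphabetical order.

A, B, C, D, E, F, G, I, J, K, L, M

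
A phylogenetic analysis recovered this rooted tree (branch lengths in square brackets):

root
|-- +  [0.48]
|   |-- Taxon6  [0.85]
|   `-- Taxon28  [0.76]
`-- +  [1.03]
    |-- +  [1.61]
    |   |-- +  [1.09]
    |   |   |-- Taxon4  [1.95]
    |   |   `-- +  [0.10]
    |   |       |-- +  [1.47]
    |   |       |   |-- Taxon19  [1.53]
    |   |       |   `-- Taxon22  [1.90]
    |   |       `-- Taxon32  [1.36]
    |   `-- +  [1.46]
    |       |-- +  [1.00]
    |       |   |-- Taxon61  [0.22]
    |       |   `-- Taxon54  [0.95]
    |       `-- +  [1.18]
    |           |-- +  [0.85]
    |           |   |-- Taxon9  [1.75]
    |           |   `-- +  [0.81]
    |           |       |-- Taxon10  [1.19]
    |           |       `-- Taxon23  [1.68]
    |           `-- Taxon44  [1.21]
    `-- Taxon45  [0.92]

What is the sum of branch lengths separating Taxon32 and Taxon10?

8.04

The path runs Taxon32 → … → MRCA → … → Taxon10; the MRCA is the node subtending ((Taxon4,((Taxon19,Taxon22),Taxon32)),((Taxon61,Taxon54),((Taxon9,(Taxon10,Taxon23)),Taxon44))).
Branch lengths along that path: 1.36 + 0.10 + 1.09 + 1.46 + 1.18 + 0.85 + 0.81 + 1.19 = 8.04.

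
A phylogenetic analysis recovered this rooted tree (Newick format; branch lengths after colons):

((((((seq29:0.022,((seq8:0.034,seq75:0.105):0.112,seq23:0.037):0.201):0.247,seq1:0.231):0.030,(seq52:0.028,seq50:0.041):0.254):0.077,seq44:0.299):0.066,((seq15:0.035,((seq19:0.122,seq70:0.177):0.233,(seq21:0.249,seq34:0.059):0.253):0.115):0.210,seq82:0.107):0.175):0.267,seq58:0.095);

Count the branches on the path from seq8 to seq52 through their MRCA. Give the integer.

7

The MRCA of seq8 and seq52 is the node subtending (((seq29,((seq8,seq75),seq23)),seq1),(seq52,seq50)).
From seq8 up to that node: 5 branches. From seq52 up to the same node: 2 branches. Total: 5 + 2 = 7.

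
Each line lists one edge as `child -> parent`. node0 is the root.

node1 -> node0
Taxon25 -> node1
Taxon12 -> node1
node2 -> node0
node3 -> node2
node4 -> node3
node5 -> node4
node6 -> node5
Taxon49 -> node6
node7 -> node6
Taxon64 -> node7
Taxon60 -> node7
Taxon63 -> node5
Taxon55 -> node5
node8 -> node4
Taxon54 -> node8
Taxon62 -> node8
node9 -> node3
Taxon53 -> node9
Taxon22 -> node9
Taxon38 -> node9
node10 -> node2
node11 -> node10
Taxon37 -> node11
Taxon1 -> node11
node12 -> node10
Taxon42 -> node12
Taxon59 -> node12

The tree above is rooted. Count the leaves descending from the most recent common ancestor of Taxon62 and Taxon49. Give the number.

7

The MRCA of Taxon62 and Taxon49 is the node subtending (((Taxon49,(Taxon64,Taxon60)),Taxon63,Taxon55),(Taxon54,Taxon62)).
That clade contains 7 terminal taxa: Taxon49, Taxon54, Taxon55, Taxon60, Taxon62, Taxon63, Taxon64.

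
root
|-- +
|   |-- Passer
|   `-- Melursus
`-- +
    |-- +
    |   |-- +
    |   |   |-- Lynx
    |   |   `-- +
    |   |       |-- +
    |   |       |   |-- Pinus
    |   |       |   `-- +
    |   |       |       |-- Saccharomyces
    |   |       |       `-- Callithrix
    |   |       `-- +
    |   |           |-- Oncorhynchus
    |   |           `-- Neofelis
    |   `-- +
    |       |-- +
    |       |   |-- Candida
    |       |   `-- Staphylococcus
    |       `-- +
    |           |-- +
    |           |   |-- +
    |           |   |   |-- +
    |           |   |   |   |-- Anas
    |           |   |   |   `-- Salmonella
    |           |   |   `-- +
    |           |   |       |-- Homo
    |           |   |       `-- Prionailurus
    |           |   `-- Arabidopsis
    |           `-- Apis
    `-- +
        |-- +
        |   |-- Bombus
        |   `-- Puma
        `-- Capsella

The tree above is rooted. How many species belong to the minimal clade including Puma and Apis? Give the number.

The MRCA of Puma and Apis is the node subtending (((Lynx,((Pinus,(Saccharomyces,Callithrix)),(Oncorhynchus,Neofelis))),((Candida,Staphylococcus),((((Anas,Salmonella),(Homo,Prionailurus)),Arabidopsis),Apis))),((Bombus,Puma),Capsella)).
That clade contains 17 terminal taxa: Anas, Apis, Arabidopsis, Bombus, Callithrix, Candida, Capsella, Homo, Lynx, Neofelis, Oncorhynchus, Pinus, Prionailurus, Puma, Saccharomyces, Salmonella, Staphylococcus.

17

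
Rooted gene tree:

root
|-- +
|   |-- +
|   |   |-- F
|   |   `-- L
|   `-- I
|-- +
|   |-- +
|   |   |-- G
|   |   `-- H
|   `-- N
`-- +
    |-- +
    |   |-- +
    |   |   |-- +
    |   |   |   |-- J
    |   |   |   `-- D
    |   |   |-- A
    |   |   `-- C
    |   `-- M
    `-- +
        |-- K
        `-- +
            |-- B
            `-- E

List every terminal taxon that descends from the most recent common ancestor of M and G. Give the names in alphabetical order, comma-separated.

A, B, C, D, E, F, G, H, I, J, K, L, M, N

Tracing M: it sits inside (((J,D),A,C),M).
Tracing G: it sits inside (G,H).
The smallest clade enclosing both is the whole tree (their MRCA is the root), so the answer is all 14 tips in alphabetical order.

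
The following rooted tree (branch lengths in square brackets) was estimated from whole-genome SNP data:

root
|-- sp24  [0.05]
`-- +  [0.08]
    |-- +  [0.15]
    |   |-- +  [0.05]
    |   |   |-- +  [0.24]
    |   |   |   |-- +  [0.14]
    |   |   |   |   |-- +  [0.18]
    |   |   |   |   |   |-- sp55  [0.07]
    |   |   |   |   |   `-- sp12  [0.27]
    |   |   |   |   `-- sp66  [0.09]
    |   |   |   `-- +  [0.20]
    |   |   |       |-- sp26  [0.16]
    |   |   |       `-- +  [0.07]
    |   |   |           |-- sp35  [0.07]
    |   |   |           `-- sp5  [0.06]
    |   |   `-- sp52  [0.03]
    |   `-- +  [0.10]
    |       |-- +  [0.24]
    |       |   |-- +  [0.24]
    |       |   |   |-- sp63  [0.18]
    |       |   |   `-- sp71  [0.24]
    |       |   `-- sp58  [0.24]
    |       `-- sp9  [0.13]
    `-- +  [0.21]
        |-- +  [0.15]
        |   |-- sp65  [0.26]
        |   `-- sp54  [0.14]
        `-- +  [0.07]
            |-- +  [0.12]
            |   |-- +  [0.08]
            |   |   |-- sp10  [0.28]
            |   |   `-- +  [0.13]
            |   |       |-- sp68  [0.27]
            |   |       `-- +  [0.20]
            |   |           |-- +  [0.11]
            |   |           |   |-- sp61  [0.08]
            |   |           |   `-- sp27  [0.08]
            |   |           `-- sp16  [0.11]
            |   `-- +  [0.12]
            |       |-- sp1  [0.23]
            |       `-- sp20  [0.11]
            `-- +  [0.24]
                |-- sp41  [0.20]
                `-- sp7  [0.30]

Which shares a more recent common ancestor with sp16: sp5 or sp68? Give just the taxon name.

The MRCA of sp16 and sp68 subtends (sp68,((sp61,sp27),sp16)) (4 taxa).
The MRCA of sp16 and sp5 subtends ((((((sp55,sp12),sp66),(sp26,(sp35,sp5))),sp52),(((sp63,sp71),sp58),sp9)),((sp65,sp54),(((sp10,(sp68,((sp61,sp27),sp16))),(sp1,sp20)),(sp41,sp7)))) (22 taxa).
The first is nested inside the second, so sp16 shares a more recent common ancestor with sp68.

sp68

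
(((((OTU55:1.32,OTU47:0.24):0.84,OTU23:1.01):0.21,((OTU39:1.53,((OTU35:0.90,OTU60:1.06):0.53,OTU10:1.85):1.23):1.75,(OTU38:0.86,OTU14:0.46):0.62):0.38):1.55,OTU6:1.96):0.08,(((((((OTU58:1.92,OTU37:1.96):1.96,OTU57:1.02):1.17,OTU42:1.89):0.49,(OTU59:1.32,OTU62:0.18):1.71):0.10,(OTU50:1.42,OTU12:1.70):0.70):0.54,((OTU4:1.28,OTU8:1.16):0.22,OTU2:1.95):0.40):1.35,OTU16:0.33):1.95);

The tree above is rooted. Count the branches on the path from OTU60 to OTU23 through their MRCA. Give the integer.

7

The MRCA of OTU60 and OTU23 is the node subtending (((OTU55,OTU47),OTU23),((OTU39,((OTU35,OTU60),OTU10)),(OTU38,OTU14))).
From OTU60 up to that node: 5 branches. From OTU23 up to the same node: 2 branches. Total: 5 + 2 = 7.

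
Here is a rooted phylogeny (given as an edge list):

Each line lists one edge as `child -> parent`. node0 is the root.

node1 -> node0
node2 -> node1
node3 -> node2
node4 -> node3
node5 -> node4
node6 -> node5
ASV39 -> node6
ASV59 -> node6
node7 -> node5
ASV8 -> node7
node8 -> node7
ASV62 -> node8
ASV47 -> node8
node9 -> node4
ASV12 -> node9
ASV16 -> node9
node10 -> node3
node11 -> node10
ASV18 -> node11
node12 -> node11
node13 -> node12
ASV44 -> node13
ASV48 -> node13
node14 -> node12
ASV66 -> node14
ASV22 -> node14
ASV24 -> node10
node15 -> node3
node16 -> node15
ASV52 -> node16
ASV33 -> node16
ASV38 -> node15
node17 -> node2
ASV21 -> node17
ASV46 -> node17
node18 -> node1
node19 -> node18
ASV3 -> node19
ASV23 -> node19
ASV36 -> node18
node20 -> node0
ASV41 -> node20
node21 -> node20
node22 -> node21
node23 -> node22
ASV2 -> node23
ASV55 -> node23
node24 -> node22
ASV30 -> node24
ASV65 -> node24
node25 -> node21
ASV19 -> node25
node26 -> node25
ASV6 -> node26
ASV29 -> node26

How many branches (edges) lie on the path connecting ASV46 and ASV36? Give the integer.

The MRCA of ASV46 and ASV36 is the node subtending ((((((ASV39,ASV59),(ASV8,(ASV62,ASV47))),(ASV12,ASV16)),((ASV18,((ASV44,ASV48),(ASV66,ASV22))),ASV24),((ASV52,ASV33),ASV38)),(ASV21,ASV46)),((ASV3,ASV23),ASV36)).
From ASV46 up to that node: 3 branches. From ASV36 up to the same node: 2 branches. Total: 3 + 2 = 5.

5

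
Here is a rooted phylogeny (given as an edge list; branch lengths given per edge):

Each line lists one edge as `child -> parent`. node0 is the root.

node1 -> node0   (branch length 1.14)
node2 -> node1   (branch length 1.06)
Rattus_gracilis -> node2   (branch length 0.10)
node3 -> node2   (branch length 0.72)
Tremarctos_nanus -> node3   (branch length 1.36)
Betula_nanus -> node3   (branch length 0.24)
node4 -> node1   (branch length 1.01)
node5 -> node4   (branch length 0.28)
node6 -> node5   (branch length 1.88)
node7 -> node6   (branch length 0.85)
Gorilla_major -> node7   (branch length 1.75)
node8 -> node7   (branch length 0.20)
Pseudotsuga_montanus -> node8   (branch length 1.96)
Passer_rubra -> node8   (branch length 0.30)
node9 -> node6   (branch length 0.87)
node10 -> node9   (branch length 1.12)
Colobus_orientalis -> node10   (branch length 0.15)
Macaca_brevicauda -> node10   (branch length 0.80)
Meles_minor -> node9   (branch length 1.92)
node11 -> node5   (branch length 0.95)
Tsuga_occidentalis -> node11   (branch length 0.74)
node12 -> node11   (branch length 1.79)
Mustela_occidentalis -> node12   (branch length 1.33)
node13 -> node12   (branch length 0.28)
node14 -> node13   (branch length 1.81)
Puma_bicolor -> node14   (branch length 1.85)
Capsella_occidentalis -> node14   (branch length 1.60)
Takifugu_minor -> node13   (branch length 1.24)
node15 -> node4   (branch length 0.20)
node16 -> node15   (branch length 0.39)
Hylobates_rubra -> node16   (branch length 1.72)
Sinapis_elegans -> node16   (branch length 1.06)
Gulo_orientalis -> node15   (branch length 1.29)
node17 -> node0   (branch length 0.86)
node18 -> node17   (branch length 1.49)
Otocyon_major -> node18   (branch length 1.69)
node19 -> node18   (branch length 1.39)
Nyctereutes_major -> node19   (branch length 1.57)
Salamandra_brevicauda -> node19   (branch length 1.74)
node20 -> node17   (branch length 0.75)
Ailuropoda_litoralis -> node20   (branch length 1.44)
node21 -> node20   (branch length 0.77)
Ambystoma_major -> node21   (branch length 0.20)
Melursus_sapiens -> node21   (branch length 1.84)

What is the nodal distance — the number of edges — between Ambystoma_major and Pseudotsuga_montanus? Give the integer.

11

The MRCA of Ambystoma_major and Pseudotsuga_montanus is the root of the tree.
From Ambystoma_major up to that node: 4 branches. From Pseudotsuga_montanus up to the same node: 7 branches. Total: 4 + 7 = 11.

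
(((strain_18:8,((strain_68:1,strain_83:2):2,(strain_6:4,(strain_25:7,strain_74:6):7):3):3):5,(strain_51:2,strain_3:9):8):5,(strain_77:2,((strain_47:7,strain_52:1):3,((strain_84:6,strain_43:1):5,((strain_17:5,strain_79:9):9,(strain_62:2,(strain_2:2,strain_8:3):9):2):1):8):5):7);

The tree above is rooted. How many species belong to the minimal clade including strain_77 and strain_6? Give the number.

The MRCA of strain_77 and strain_6 is the root, so the clade is the entire tree.
That clade contains 18 terminal taxa: strain_17, strain_18, strain_2, strain_25, strain_3, strain_43, strain_47, strain_51, strain_52, strain_6, strain_62, strain_68, strain_74, strain_77, strain_79, strain_8, strain_83, strain_84.

18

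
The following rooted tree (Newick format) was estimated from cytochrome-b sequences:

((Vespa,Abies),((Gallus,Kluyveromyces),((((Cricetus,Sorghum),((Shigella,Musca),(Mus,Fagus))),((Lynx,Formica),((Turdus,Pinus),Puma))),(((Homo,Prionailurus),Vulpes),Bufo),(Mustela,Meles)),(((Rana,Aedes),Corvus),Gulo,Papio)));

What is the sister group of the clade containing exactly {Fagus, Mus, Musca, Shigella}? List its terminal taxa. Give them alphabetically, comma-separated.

Cricetus, Sorghum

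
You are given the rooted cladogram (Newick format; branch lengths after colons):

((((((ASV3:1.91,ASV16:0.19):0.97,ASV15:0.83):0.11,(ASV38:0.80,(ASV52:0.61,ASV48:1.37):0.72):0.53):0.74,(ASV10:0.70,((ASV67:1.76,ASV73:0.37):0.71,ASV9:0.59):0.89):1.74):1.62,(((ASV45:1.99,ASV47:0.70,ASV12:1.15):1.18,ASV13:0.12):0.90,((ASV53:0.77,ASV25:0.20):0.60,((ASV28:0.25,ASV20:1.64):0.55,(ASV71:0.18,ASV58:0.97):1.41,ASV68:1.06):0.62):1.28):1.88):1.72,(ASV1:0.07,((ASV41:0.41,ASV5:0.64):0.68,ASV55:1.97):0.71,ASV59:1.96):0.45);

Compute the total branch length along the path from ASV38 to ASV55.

The path runs ASV38 → … → MRCA → … → ASV55; the MRCA is the root of the tree.
Branch lengths along that path: 0.80 + 0.53 + 0.74 + 1.62 + 1.72 + 0.45 + 0.71 + 1.97 = 8.54.

8.54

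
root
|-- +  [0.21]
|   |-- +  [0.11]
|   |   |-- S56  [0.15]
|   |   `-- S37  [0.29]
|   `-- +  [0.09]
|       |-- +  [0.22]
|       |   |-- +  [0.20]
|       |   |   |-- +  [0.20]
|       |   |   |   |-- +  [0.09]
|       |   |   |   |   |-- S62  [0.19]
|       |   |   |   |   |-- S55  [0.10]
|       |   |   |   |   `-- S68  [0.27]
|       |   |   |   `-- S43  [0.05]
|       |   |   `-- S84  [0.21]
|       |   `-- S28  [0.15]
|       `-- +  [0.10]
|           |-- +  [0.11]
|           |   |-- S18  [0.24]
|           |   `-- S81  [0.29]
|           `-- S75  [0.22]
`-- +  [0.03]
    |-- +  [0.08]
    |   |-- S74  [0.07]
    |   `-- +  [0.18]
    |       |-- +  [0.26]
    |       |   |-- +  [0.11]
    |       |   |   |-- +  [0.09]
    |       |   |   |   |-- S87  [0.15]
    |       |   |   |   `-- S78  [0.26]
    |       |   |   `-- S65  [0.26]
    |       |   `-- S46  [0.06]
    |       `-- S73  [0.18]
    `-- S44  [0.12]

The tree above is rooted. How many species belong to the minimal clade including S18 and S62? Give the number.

The MRCA of S18 and S62 is the node subtending (((((S62,S55,S68),S43),S84),S28),((S18,S81),S75)).
That clade contains 9 terminal taxa: S18, S28, S43, S55, S62, S68, S75, S81, S84.

9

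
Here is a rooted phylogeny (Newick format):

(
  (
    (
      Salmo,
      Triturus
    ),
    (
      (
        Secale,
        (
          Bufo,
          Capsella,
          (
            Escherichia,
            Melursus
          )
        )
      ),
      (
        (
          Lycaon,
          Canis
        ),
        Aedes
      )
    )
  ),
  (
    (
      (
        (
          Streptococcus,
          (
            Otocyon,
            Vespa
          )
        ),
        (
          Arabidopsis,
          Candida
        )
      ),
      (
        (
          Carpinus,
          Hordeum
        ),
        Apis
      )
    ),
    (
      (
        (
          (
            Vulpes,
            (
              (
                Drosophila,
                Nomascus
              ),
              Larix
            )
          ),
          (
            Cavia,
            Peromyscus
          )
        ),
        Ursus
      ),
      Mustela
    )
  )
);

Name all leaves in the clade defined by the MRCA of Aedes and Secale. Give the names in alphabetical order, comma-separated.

Aedes, Bufo, Canis, Capsella, Escherichia, Lycaon, Melursus, Secale

Tracing Aedes: it sits inside ((Lycaon,Canis),Aedes).
Tracing Secale: it sits inside (Secale,(Bufo,Capsella,(Escherichia,Melursus))).
The smallest clade enclosing both is ((Secale,(Bufo,Capsella,(Escherichia,Melursus))),((Lycaon,Canis),Aedes)); the answer is its 8 terminal taxa in alphabetical order.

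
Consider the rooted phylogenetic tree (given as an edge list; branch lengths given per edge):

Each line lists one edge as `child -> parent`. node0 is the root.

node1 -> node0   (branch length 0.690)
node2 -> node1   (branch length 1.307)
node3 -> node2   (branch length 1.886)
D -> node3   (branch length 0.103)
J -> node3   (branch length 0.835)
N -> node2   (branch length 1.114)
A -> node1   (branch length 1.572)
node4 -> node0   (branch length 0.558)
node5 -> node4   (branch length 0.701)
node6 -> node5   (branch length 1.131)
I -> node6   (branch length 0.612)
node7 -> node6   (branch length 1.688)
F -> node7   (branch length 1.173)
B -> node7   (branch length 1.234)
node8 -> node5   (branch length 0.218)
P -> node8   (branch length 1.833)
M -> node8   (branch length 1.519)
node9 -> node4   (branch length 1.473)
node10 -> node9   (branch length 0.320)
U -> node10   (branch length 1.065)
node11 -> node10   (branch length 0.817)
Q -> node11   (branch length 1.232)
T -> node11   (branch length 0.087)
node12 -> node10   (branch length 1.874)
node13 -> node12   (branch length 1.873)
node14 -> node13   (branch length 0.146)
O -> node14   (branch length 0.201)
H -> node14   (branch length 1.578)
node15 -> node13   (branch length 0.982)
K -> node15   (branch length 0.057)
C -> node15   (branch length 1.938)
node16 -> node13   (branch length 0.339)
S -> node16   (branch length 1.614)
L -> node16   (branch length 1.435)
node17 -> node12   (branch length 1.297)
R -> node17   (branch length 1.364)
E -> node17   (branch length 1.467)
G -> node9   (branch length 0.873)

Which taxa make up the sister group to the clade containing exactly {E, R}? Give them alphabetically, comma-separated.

C, H, K, L, O, S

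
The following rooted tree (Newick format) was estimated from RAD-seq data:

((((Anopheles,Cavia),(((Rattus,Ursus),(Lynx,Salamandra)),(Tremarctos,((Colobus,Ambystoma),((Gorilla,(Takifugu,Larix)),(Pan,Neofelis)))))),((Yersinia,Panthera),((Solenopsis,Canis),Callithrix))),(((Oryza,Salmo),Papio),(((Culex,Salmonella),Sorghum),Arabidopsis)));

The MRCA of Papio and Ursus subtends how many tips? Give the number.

26

The MRCA of Papio and Ursus is the root, so the clade is the entire tree.
That clade contains 26 terminal taxa: Ambystoma, Anopheles, Arabidopsis, Callithrix, Canis, Cavia, Colobus, Culex, Gorilla, Larix, Lynx, Neofelis, Oryza, Pan, Panthera, Papio, Rattus, Salamandra, Salmo, Salmonella, Solenopsis, Sorghum, Takifugu, Tremarctos, Ursus, Yersinia.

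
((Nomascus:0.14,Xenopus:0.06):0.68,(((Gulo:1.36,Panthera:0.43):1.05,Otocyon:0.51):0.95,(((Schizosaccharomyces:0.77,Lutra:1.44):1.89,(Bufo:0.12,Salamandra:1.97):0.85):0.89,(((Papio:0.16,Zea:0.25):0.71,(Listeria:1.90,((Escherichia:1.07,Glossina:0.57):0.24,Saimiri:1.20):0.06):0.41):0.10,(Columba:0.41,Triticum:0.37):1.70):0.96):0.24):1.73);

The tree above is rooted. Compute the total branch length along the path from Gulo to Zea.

The path runs Gulo → … → MRCA → … → Zea; the MRCA is the node subtending (((Gulo,Panthera),Otocyon),(((Schizosaccharomyces,Lutra),(Bufo,Salamandra)),(((Papio,Zea),(Listeria,((Escherichia,Glossina),Saimiri))),(Columba,Triticum)))).
Branch lengths along that path: 1.36 + 1.05 + 0.95 + 0.24 + 0.96 + 0.10 + 0.71 + 0.25 = 5.62.

5.62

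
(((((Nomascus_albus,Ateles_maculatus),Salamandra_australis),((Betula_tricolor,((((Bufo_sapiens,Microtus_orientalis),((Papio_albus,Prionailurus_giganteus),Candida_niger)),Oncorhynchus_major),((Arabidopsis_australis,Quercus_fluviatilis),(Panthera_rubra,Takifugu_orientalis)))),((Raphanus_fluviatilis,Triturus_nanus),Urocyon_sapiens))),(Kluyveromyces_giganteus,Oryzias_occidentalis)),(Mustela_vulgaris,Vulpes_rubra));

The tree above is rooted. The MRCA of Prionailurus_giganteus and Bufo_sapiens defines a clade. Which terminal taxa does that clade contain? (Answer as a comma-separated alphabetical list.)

Bufo_sapiens, Candida_niger, Microtus_orientalis, Papio_albus, Prionailurus_giganteus

Tracing Prionailurus_giganteus: it sits inside (Papio_albus,Prionailurus_giganteus).
Tracing Bufo_sapiens: it sits inside (Bufo_sapiens,Microtus_orientalis).
The smallest clade enclosing both is ((Bufo_sapiens,Microtus_orientalis),((Papio_albus,Prionailurus_giganteus),Candida_niger)); the answer is its 5 terminal taxa in alphabetical order.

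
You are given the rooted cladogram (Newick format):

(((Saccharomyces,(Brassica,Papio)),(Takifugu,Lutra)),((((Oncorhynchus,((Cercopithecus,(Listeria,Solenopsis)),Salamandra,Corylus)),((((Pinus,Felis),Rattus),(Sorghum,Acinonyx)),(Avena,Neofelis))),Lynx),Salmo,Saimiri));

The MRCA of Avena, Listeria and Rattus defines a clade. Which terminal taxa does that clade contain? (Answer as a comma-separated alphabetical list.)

Tracing Avena: it sits inside (Avena,Neofelis).
Tracing Listeria: it sits inside (Listeria,Solenopsis).
Tracing Rattus: it sits inside ((Pinus,Felis),Rattus).
The smallest clade enclosing all 3 is ((Oncorhynchus,((Cercopithecus,(Listeria,Solenopsis)),Salamandra,Corylus)),((((Pinus,Felis),Rattus),(Sorghum,Acinonyx)),(Avena,Neofelis))); the answer is its 13 terminal taxa in alphabetical order.

Acinonyx, Avena, Cercopithecus, Corylus, Felis, Listeria, Neofelis, Oncorhynchus, Pinus, Rattus, Salamandra, Solenopsis, Sorghum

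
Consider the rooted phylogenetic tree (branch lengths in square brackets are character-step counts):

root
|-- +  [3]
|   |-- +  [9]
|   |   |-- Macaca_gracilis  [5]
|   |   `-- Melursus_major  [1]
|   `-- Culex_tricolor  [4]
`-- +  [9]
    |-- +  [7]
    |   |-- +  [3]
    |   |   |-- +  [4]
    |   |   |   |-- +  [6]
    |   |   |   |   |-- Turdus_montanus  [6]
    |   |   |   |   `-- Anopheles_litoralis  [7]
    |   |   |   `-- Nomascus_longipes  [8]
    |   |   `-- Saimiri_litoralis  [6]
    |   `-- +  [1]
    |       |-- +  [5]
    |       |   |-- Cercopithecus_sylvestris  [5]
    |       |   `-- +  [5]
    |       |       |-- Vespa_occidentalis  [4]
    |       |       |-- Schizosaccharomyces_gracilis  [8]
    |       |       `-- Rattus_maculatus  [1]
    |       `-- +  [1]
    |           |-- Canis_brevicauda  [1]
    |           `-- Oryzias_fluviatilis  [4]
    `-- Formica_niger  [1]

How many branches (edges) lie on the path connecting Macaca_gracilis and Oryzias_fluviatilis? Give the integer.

The MRCA of Macaca_gracilis and Oryzias_fluviatilis is the root of the tree.
From Macaca_gracilis up to that node: 3 branches. From Oryzias_fluviatilis up to the same node: 5 branches. Total: 3 + 5 = 8.

8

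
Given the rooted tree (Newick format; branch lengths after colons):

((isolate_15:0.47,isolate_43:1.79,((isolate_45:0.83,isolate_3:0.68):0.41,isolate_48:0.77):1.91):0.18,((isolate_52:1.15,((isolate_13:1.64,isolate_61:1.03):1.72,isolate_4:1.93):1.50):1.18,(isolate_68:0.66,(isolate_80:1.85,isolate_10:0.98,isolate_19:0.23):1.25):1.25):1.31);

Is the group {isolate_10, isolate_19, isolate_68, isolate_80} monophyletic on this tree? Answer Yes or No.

Yes

The most recent common ancestor of these taxa subtends (isolate_68,(isolate_80,isolate_10,isolate_19)).
That clade has exactly 4 tips — every listed taxon and nothing else — so the group is monophyletic.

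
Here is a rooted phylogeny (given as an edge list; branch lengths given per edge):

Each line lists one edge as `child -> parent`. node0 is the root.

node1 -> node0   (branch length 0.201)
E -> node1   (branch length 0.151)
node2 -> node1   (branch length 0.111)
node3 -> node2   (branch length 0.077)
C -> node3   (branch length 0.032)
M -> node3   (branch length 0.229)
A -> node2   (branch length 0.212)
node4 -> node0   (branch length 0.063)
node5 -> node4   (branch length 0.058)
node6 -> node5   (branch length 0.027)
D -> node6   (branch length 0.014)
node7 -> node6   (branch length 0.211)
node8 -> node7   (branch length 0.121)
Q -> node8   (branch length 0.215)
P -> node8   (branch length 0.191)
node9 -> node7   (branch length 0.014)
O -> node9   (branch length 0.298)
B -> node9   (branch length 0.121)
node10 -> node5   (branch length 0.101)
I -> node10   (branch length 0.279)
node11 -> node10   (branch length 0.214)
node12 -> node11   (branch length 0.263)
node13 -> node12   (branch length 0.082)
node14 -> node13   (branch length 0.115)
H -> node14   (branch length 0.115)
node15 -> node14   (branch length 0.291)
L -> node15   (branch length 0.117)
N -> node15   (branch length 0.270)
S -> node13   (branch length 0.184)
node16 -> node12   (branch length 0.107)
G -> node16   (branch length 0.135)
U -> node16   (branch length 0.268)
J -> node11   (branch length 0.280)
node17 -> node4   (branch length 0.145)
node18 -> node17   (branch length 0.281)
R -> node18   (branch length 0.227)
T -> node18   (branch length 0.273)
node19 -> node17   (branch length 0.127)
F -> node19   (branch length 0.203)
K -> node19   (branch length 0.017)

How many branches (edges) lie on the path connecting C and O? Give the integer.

10

The MRCA of C and O is the root of the tree.
From C up to that node: 4 branches. From O up to the same node: 6 branches. Total: 4 + 6 = 10.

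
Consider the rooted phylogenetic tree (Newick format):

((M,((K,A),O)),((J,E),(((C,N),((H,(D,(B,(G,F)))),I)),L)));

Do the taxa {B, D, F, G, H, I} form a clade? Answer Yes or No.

The most recent common ancestor of these taxa subtends ((H,(D,(B,(G,F)))),I).
That clade has exactly 6 tips — every listed taxon and nothing else — so the group is monophyletic.

Yes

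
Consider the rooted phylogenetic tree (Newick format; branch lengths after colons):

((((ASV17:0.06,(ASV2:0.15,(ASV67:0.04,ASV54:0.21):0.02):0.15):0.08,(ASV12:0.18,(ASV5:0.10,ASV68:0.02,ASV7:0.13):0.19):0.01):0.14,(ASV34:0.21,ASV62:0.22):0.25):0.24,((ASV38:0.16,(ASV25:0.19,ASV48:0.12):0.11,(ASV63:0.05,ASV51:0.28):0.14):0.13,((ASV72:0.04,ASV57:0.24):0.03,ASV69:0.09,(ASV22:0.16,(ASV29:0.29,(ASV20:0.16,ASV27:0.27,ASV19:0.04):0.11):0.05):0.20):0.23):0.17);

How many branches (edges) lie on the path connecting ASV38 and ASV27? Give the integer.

7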